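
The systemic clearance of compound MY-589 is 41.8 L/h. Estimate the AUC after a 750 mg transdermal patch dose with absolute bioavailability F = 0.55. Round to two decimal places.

AUC = 9.87 mg/L·h

AUC_0→∞ = F × Dose / CL
        = 0.55 × 750 / 41.8 = 9.86842 mg/L·h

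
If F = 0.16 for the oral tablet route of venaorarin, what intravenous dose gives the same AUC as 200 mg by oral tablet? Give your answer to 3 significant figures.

Systemic exposure from an extravascular dose = F × D_ev, so the equivalent IV dose is F × D_ev.
D_iv = F × D_ev = 0.16 × 200 = 32 mg

D_iv = 32.0 mg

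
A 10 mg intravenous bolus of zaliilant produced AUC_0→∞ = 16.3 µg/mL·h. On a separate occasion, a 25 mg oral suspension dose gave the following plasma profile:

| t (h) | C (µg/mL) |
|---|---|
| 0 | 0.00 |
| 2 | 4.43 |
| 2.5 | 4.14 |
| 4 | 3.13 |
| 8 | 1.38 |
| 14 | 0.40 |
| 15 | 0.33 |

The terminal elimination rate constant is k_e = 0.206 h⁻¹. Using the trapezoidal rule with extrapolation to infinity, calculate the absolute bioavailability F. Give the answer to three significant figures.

Trapezoidal AUC_0→15 (oral suspension):
  [0→2]: (0.00+4.43)/2 × 2 = 4.43
  [2→2.5]: (4.43+4.14)/2 × 0.5 = 2.1425
  [2.5→4]: (4.14+3.13)/2 × 1.5 = 5.4525
  [4→8]: (3.13+1.38)/2 × 4 = 9.02
  [8→14]: (1.38+0.40)/2 × 6 = 5.34
  [14→15]: (0.40+0.33)/2 × 1 = 0.365
  Sum = 26.75 µg/mL·h
Tail: C_last/k_e = 0.33/0.206 = 1.602
AUC_0→∞ (oral suspension) = 26.75 + 1.602 = 28.352 µg/mL·h
F = (AUC_ev/D_ev)/(AUC_iv/D_iv) = (28.352/25)/(16.3/10) = 1.13408/1.63 = 0.6958

F = 0.696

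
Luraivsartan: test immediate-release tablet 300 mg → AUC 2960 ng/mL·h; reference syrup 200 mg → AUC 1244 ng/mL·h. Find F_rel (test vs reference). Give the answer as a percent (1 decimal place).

F_rel = (AUC_test/D_test) / (AUC_ref/D_ref)
      = (2960/300) / (1244/200)
      = 9.86667 / 6.22 = 1.5863 = 158.63%

F_rel = 158.6%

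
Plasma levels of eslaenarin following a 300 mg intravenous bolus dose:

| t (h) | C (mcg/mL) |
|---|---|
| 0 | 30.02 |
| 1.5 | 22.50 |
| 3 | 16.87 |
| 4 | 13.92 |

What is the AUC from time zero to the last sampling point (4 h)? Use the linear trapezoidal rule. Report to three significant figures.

AUC = 84.3 mcg/mL·h

Trapezoidal AUC_0→4:
  [0→1.5]: (30.02+22.50)/2 × 1.5 = 39.39
  [1.5→3]: (22.50+16.87)/2 × 1.5 = 29.5275
  [3→4]: (16.87+13.92)/2 × 1 = 15.395
  Sum = 84.3125 mcg/mL·h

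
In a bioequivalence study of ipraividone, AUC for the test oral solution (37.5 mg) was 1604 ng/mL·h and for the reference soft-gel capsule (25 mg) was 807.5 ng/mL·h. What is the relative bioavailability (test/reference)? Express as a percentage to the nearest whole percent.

F_rel = (AUC_test/D_test) / (AUC_ref/D_ref)
      = (1604/37.5) / (807.5/25)
      = 42.7733 / 32.3 = 1.3243 = 132.43%

F_rel = 132%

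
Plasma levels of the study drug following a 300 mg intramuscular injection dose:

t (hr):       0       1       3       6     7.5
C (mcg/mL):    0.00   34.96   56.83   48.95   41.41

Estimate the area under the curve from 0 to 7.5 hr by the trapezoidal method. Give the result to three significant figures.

AUC = 336 mcg/mL·hr

Trapezoidal AUC_0→7.5:
  [0→1]: (0.00+34.96)/2 × 1 = 17.48
  [1→3]: (34.96+56.83)/2 × 2 = 91.79
  [3→6]: (56.83+48.95)/2 × 3 = 158.67
  [6→7.5]: (48.95+41.41)/2 × 1.5 = 67.77
  Sum = 335.71 mcg/mL·hr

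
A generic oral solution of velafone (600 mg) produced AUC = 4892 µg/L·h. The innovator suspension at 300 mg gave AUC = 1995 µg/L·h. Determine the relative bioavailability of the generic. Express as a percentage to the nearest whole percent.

F_rel = (AUC_test/D_test) / (AUC_ref/D_ref)
      = (4892/600) / (1995/300)
      = 8.15333 / 6.65 = 1.2261 = 122.61%

F_rel = 123%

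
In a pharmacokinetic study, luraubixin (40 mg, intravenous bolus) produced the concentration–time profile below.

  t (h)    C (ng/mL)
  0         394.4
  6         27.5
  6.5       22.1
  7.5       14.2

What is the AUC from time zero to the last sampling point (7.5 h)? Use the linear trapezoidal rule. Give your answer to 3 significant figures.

Trapezoidal AUC_0→7.5:
  [0→6]: (394.4+27.5)/2 × 6 = 1265.7
  [6→6.5]: (27.5+22.1)/2 × 0.5 = 12.4
  [6.5→7.5]: (22.1+14.2)/2 × 1 = 18.15
  Sum = 1296.25 ng/mL·h

AUC = 1300 ng/mL·h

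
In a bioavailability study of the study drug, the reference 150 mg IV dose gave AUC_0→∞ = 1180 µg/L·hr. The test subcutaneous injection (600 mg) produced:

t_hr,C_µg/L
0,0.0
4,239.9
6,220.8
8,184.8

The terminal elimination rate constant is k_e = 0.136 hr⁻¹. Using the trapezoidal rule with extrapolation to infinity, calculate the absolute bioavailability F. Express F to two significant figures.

F = 0.57

Trapezoidal AUC_0→8 (subcutaneous injection):
  [0→4]: (0.0+239.9)/2 × 4 = 479.8
  [4→6]: (239.9+220.8)/2 × 2 = 460.7
  [6→8]: (220.8+184.8)/2 × 2 = 405.6
  Sum = 1346.1 µg/L·hr
Tail: C_last/k_e = 184.8/0.136 = 1358.824
AUC_0→∞ (subcutaneous injection) = 1346.1 + 1358.824 = 2704.924 µg/L·hr
F = (AUC_ev/D_ev)/(AUC_iv/D_iv) = (2704.924/600)/(1180/150) = 4.50821/7.86667 = 0.5731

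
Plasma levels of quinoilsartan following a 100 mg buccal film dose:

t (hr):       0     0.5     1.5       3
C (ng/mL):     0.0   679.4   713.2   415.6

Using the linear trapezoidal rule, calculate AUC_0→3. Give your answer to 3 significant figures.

Trapezoidal AUC_0→3:
  [0→0.5]: (0.0+679.4)/2 × 0.5 = 169.85
  [0.5→1.5]: (679.4+713.2)/2 × 1 = 696.3
  [1.5→3]: (713.2+415.6)/2 × 1.5 = 846.6
  Sum = 1712.75 ng/mL·hr

AUC = 1710 ng/mL·hr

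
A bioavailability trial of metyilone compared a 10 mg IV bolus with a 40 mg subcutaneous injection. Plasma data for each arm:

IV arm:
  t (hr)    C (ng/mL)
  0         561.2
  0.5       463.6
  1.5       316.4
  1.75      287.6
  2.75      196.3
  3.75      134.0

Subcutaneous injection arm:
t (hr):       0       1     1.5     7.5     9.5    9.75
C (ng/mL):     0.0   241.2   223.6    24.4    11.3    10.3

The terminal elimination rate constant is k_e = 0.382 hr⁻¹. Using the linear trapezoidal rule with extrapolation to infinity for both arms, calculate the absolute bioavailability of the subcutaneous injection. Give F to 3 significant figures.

F = 0.177

Trapezoidal AUC_0→3.75 (IV):
  [0→0.5]: (561.2+463.6)/2 × 0.5 = 256.2
  [0.5→1.5]: (463.6+316.4)/2 × 1 = 390.0
  [1.5→1.75]: (316.4+287.6)/2 × 0.25 = 75.5
  [1.75→2.75]: (287.6+196.3)/2 × 1 = 241.95
  [2.75→3.75]: (196.3+134.0)/2 × 1 = 165.15
  Sum = 1128.8 ng/mL·hr
IV tail: 134.0/0.382 = 350.785; AUC_iv,0→∞ = 1128.8 + 350.785 = 1479.585 ng/mL·hr
Trapezoidal AUC_0→9.75 (subcutaneous injection):
  [0→1]: (0.0+241.2)/2 × 1 = 120.6
  [1→1.5]: (241.2+223.6)/2 × 0.5 = 116.2
  [1.5→7.5]: (223.6+24.4)/2 × 6 = 744.0
  [7.5→9.5]: (24.4+11.3)/2 × 2 = 35.7
  [9.5→9.75]: (11.3+10.3)/2 × 0.25 = 2.7
  Sum = 1019.2 ng/mL·hr
subcutaneous injection tail: 10.3/0.382 = 26.963; AUC_ev,0→∞ = 1019.2 + 26.963 = 1046.163 ng/mL·hr
F = (AUC_ev/D_ev)/(AUC_iv/D_iv) = (1046.163/40)/(1479.585/10) = 26.154075/147.9585 = 0.1768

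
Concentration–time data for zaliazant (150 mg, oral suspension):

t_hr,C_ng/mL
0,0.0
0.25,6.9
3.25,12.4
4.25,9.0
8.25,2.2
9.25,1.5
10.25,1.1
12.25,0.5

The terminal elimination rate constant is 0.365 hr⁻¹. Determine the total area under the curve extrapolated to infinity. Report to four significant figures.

AUC = 69.03 ng/mL·hr

Trapezoidal AUC_0→12.25:
  [0→0.25]: (0.0+6.9)/2 × 0.25 = 0.8625
  [0.25→3.25]: (6.9+12.4)/2 × 3 = 28.95
  [3.25→4.25]: (12.4+9.0)/2 × 1 = 10.7
  [4.25→8.25]: (9.0+2.2)/2 × 4 = 22.4
  [8.25→9.25]: (2.2+1.5)/2 × 1 = 1.85
  [9.25→10.25]: (1.5+1.1)/2 × 1 = 1.3
  [10.25→12.25]: (1.1+0.5)/2 × 2 = 1.6
  Sum = 67.6625 ng/mL·hr
Extrapolated tail: C_last / k_e = 0.5 / 0.365 = 1.370
AUC_0→∞ = 67.6625 + 1.370 = 69.0325 ng/mL·hr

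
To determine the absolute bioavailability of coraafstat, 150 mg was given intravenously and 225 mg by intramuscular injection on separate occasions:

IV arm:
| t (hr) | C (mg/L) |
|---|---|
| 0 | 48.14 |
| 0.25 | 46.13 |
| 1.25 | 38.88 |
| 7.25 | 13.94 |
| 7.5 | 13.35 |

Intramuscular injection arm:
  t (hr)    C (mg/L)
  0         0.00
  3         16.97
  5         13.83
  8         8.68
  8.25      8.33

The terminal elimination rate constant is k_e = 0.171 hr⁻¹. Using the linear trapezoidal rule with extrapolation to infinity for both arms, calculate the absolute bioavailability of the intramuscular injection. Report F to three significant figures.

F = 0.319

Trapezoidal AUC_0→7.5 (IV):
  [0→0.25]: (48.14+46.13)/2 × 0.25 = 11.78375
  [0.25→1.25]: (46.13+38.88)/2 × 1 = 42.505
  [1.25→7.25]: (38.88+13.94)/2 × 6 = 158.46
  [7.25→7.5]: (13.94+13.35)/2 × 0.25 = 3.41125
  Sum = 216.16 mg/L·hr
IV tail: 13.35/0.171 = 78.070; AUC_iv,0→∞ = 216.16 + 78.070 = 294.23 mg/L·hr
Trapezoidal AUC_0→8.25 (intramuscular injection):
  [0→3]: (0.00+16.97)/2 × 3 = 25.455
  [3→5]: (16.97+13.83)/2 × 2 = 30.8
  [5→8]: (13.83+8.68)/2 × 3 = 33.765
  [8→8.25]: (8.68+8.33)/2 × 0.25 = 2.12625
  Sum = 92.14625 mg/L·hr
intramuscular injection tail: 8.33/0.171 = 48.713; AUC_ev,0→∞ = 92.14625 + 48.713 = 140.85925 mg/L·hr
F = (AUC_ev/D_ev)/(AUC_iv/D_iv) = (140.85925/225)/(294.23/150) = 0.626041/1.96153 = 0.3192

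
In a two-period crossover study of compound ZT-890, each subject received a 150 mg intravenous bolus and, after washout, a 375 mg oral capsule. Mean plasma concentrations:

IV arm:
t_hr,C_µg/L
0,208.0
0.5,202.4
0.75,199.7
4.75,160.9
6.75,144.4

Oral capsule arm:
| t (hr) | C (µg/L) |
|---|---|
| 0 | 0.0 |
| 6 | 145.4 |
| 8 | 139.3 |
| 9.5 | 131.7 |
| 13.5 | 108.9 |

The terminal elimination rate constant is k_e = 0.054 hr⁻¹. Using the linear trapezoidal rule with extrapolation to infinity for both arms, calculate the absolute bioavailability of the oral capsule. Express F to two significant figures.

F = 0.36

Trapezoidal AUC_0→6.75 (IV):
  [0→0.5]: (208.0+202.4)/2 × 0.5 = 102.6
  [0.5→0.75]: (202.4+199.7)/2 × 0.25 = 50.2625
  [0.75→4.75]: (199.7+160.9)/2 × 4 = 721.2
  [4.75→6.75]: (160.9+144.4)/2 × 2 = 305.3
  Sum = 1179.3625 µg/L·hr
IV tail: 144.4/0.054 = 2674.074; AUC_iv,0→∞ = 1179.3625 + 2674.074 = 3853.4365 µg/L·hr
Trapezoidal AUC_0→13.5 (oral capsule):
  [0→6]: (0.0+145.4)/2 × 6 = 436.2
  [6→8]: (145.4+139.3)/2 × 2 = 284.7
  [8→9.5]: (139.3+131.7)/2 × 1.5 = 203.25
  [9.5→13.5]: (131.7+108.9)/2 × 4 = 481.2
  Sum = 1405.35 µg/L·hr
oral capsule tail: 108.9/0.054 = 2016.667; AUC_ev,0→∞ = 1405.35 + 2016.667 = 3422.017 µg/L·hr
F = (AUC_ev/D_ev)/(AUC_iv/D_iv) = (3422.017/375)/(3853.4365/150) = 9.12538/25.6896 = 0.3552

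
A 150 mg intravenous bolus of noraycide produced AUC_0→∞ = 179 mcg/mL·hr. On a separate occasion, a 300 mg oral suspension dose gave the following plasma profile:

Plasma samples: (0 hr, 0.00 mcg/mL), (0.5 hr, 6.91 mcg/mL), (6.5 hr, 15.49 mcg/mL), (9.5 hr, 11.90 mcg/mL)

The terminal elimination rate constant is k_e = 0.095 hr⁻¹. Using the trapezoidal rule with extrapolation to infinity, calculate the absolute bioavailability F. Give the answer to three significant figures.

Trapezoidal AUC_0→9.5 (oral suspension):
  [0→0.5]: (0.00+6.91)/2 × 0.5 = 1.7275
  [0.5→6.5]: (6.91+15.49)/2 × 6 = 67.2
  [6.5→9.5]: (15.49+11.90)/2 × 3 = 41.085
  Sum = 110.0125 mcg/mL·hr
Tail: C_last/k_e = 11.90/0.095 = 125.263
AUC_0→∞ (oral suspension) = 110.0125 + 125.263 = 235.2755 mcg/mL·hr
F = (AUC_ev/D_ev)/(AUC_iv/D_iv) = (235.2755/300)/(179/150) = 0.784252/1.19333 = 0.6572

F = 0.657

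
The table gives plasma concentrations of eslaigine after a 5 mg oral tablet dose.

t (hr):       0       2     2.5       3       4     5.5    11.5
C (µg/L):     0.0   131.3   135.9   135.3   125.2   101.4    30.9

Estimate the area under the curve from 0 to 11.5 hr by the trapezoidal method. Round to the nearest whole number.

AUC = 963 µg/L·hr

Trapezoidal AUC_0→11.5:
  [0→2]: (0.0+131.3)/2 × 2 = 131.3
  [2→2.5]: (131.3+135.9)/2 × 0.5 = 66.8
  [2.5→3]: (135.9+135.3)/2 × 0.5 = 67.8
  [3→4]: (135.3+125.2)/2 × 1 = 130.25
  [4→5.5]: (125.2+101.4)/2 × 1.5 = 169.95
  [5.5→11.5]: (101.4+30.9)/2 × 6 = 396.9
  Sum = 963.0 µg/L·hr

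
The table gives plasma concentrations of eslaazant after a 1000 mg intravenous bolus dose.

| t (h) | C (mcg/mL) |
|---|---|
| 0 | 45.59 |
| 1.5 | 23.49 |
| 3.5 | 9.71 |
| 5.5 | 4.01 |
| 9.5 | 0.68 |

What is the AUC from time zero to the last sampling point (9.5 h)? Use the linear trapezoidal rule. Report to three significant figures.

Trapezoidal AUC_0→9.5:
  [0→1.5]: (45.59+23.49)/2 × 1.5 = 51.81
  [1.5→3.5]: (23.49+9.71)/2 × 2 = 33.2
  [3.5→5.5]: (9.71+4.01)/2 × 2 = 13.72
  [5.5→9.5]: (4.01+0.68)/2 × 4 = 9.38
  Sum = 108.11 mcg/mL·h

AUC = 108 mcg/mL·h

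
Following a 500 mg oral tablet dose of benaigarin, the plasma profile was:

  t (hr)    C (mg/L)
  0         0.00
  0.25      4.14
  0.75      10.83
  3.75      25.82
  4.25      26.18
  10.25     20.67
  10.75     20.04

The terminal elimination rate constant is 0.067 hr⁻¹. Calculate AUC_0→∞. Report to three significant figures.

AUC = 522 mg/L·hr

Trapezoidal AUC_0→10.75:
  [0→0.25]: (0.00+4.14)/2 × 0.25 = 0.5175
  [0.25→0.75]: (4.14+10.83)/2 × 0.5 = 3.7425
  [0.75→3.75]: (10.83+25.82)/2 × 3 = 54.975
  [3.75→4.25]: (25.82+26.18)/2 × 0.5 = 13.0
  [4.25→10.25]: (26.18+20.67)/2 × 6 = 140.55
  [10.25→10.75]: (20.67+20.04)/2 × 0.5 = 10.1775
  Sum = 222.9625 mg/L·hr
Extrapolated tail: C_last / k_e = 20.04 / 0.067 = 299.104
AUC_0→∞ = 222.9625 + 299.104 = 522.0665 mg/L·hr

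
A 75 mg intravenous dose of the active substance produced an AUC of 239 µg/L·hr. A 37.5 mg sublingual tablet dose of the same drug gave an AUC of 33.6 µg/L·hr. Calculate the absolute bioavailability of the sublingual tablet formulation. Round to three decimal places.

F = 0.281

F = (AUC_ev / D_ev) / (AUC_iv / D_iv)
  = (33.6/37.5) / (239/75)
  = 0.896 / 3.18667 = 0.2812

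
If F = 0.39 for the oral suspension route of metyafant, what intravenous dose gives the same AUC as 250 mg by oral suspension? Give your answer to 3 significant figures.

D_iv = 97.5 mg

Systemic exposure from an extravascular dose = F × D_ev, so the equivalent IV dose is F × D_ev.
D_iv = F × D_ev = 0.39 × 250 = 97.5 mg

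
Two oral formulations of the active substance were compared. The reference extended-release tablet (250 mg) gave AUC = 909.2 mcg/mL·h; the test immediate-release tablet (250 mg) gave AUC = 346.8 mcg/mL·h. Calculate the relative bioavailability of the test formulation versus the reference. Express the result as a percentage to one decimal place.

F_rel = 38.1%

F_rel = (AUC_test/D_test) / (AUC_ref/D_ref)
      = (346.8/250) / (909.2/250)
      = 1.3872 / 3.6368 = 0.3814 = 38.14%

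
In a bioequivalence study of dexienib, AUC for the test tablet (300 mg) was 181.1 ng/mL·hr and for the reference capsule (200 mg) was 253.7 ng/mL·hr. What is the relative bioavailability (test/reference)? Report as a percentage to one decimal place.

F_rel = (AUC_test/D_test) / (AUC_ref/D_ref)
      = (181.1/300) / (253.7/200)
      = 0.603667 / 1.2685 = 0.4759 = 47.59%

F_rel = 47.6%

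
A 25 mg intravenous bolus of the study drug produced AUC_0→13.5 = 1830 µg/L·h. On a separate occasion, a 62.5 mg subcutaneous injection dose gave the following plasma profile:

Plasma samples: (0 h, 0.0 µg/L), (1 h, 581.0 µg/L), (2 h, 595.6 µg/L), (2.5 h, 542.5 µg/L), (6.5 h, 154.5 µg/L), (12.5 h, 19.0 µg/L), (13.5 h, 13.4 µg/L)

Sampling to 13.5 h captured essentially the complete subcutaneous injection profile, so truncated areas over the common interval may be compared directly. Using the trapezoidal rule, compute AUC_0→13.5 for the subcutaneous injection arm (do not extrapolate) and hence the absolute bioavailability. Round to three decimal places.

F = 0.676

Trapezoidal AUC_0→13.5 (subcutaneous injection):
  [0→1]: (0.0+581.0)/2 × 1 = 290.5
  [1→2]: (581.0+595.6)/2 × 1 = 588.3
  [2→2.5]: (595.6+542.5)/2 × 0.5 = 284.525
  [2.5→6.5]: (542.5+154.5)/2 × 4 = 1394.0
  [6.5→12.5]: (154.5+19.0)/2 × 6 = 520.5
  [12.5→13.5]: (19.0+13.4)/2 × 1 = 16.2
  Sum = 3094.025 µg/L·h
F = (AUC_ev/D_ev)/(AUC_iv/D_iv) = (3094.025/62.5)/(1830/25) = 49.5044/73.2 = 0.6763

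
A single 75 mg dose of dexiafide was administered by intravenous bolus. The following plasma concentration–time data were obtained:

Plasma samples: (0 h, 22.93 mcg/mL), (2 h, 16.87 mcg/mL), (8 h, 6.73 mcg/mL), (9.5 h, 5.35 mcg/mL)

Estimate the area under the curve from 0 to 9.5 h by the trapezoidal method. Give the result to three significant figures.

Trapezoidal AUC_0→9.5:
  [0→2]: (22.93+16.87)/2 × 2 = 39.8
  [2→8]: (16.87+6.73)/2 × 6 = 70.8
  [8→9.5]: (6.73+5.35)/2 × 1.5 = 9.06
  Sum = 119.66 mcg/mL·h

AUC = 120 mcg/mL·h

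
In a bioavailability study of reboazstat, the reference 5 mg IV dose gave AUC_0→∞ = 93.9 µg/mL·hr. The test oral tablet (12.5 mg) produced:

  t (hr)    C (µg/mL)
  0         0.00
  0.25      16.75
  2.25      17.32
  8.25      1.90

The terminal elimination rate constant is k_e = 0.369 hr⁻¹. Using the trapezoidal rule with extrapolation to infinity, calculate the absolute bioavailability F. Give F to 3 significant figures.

Trapezoidal AUC_0→8.25 (oral tablet):
  [0→0.25]: (0.00+16.75)/2 × 0.25 = 2.09375
  [0.25→2.25]: (16.75+17.32)/2 × 2 = 34.07
  [2.25→8.25]: (17.32+1.90)/2 × 6 = 57.66
  Sum = 93.82375 µg/mL·hr
Tail: C_last/k_e = 1.90/0.369 = 5.149
AUC_0→∞ (oral tablet) = 93.82375 + 5.149 = 98.97275 µg/mL·hr
F = (AUC_ev/D_ev)/(AUC_iv/D_iv) = (98.97275/12.5)/(93.9/5) = 7.91782/18.78 = 0.4216

F = 0.422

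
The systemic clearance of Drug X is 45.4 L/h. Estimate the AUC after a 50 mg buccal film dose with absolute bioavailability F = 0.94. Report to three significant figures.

AUC = 1.04 mg/L·h

AUC_0→∞ = F × Dose / CL
        = 0.94 × 50 / 45.4 = 1.03524 mg/L·h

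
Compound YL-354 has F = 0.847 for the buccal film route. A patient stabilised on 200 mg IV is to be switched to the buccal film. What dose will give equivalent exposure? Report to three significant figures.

D_buccal = 236 mg

For equal systemic exposure: F × D_ev = D_iv
D_ev = D_iv / F = 200 / 0.847 = 236.128 mg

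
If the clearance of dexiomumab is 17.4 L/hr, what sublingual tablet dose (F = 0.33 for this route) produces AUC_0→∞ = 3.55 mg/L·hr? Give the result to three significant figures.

Dose = CL × AUC_0→∞ / F
     = 17.4 × 3.55 / 0.33 = 187.182 mg

Dose = 187 mg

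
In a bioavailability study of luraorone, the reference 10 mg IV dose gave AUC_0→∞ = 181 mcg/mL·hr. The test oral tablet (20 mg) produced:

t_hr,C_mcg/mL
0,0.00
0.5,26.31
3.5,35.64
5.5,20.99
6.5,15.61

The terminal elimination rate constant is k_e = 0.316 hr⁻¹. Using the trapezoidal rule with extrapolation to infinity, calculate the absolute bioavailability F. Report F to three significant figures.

F = 0.618

Trapezoidal AUC_0→6.5 (oral tablet):
  [0→0.5]: (0.00+26.31)/2 × 0.5 = 6.5775
  [0.5→3.5]: (26.31+35.64)/2 × 3 = 92.925
  [3.5→5.5]: (35.64+20.99)/2 × 2 = 56.63
  [5.5→6.5]: (20.99+15.61)/2 × 1 = 18.3
  Sum = 174.4325 mcg/mL·hr
Tail: C_last/k_e = 15.61/0.316 = 49.399
AUC_0→∞ (oral tablet) = 174.4325 + 49.399 = 223.8315 mcg/mL·hr
F = (AUC_ev/D_ev)/(AUC_iv/D_iv) = (223.8315/20)/(181/10) = 11.191575/18.1 = 0.6183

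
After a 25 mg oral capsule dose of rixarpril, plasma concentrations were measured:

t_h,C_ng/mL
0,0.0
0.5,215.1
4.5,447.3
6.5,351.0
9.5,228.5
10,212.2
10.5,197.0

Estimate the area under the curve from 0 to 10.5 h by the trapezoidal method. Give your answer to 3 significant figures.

AUC = 3260 ng/mL·h

Trapezoidal AUC_0→10.5:
  [0→0.5]: (0.0+215.1)/2 × 0.5 = 53.775
  [0.5→4.5]: (215.1+447.3)/2 × 4 = 1324.8
  [4.5→6.5]: (447.3+351.0)/2 × 2 = 798.3
  [6.5→9.5]: (351.0+228.5)/2 × 3 = 869.25
  [9.5→10]: (228.5+212.2)/2 × 0.5 = 110.175
  [10→10.5]: (212.2+197.0)/2 × 0.5 = 102.3
  Sum = 3258.6 ng/mL·h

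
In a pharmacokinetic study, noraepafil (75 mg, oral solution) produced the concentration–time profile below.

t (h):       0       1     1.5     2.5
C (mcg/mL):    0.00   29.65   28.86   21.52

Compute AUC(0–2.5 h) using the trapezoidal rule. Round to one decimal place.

AUC = 54.6 mcg/mL·h

Trapezoidal AUC_0→2.5:
  [0→1]: (0.00+29.65)/2 × 1 = 14.825
  [1→1.5]: (29.65+28.86)/2 × 0.5 = 14.6275
  [1.5→2.5]: (28.86+21.52)/2 × 1 = 25.19
  Sum = 54.6425 mcg/mL·h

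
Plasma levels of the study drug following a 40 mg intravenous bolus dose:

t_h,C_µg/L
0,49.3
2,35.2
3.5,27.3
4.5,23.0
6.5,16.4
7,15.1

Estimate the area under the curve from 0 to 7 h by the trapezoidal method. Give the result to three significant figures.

AUC = 204 µg/L·h

Trapezoidal AUC_0→7:
  [0→2]: (49.3+35.2)/2 × 2 = 84.5
  [2→3.5]: (35.2+27.3)/2 × 1.5 = 46.875
  [3.5→4.5]: (27.3+23.0)/2 × 1 = 25.15
  [4.5→6.5]: (23.0+16.4)/2 × 2 = 39.4
  [6.5→7]: (16.4+15.1)/2 × 0.5 = 7.875
  Sum = 203.8 µg/L·h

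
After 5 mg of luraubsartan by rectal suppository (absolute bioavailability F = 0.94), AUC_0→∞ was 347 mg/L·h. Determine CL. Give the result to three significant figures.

CL = F × Dose / AUC_0→∞
   = 0.94 × 5 / 347 = 0.0135447 L/h

CL = 0.0135 L/h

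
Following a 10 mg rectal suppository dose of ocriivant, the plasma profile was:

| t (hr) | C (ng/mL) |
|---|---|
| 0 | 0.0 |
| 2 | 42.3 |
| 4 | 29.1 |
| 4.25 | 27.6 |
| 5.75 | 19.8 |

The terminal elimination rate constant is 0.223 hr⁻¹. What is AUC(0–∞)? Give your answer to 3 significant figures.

AUC = 245 ng/mL·hr

Trapezoidal AUC_0→5.75:
  [0→2]: (0.0+42.3)/2 × 2 = 42.3
  [2→4]: (42.3+29.1)/2 × 2 = 71.4
  [4→4.25]: (29.1+27.6)/2 × 0.25 = 7.0875
  [4.25→5.75]: (27.6+19.8)/2 × 1.5 = 35.55
  Sum = 156.3375 ng/mL·hr
Extrapolated tail: C_last / k_e = 19.8 / 0.223 = 88.789
AUC_0→∞ = 156.3375 + 88.789 = 245.1265 ng/mL·hr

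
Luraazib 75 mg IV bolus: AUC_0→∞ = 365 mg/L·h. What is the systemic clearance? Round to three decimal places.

CL = Dose_iv / AUC_0→∞
   = 75 / 365 = 0.205479 L/h

CL = 0.205 L/h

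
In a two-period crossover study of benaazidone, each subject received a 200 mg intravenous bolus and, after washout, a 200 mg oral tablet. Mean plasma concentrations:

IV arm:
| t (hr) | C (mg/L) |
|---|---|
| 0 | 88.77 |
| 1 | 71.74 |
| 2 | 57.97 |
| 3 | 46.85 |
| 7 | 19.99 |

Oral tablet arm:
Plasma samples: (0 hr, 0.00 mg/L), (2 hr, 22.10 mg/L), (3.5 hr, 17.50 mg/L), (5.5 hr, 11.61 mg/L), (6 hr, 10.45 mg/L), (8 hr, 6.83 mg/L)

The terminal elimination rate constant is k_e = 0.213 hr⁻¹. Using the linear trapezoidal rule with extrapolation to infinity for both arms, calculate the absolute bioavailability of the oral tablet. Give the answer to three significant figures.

F = 0.319

Trapezoidal AUC_0→7 (IV):
  [0→1]: (88.77+71.74)/2 × 1 = 80.255
  [1→2]: (71.74+57.97)/2 × 1 = 64.855
  [2→3]: (57.97+46.85)/2 × 1 = 52.41
  [3→7]: (46.85+19.99)/2 × 4 = 133.68
  Sum = 331.2 mg/L·hr
IV tail: 19.99/0.213 = 93.850; AUC_iv,0→∞ = 331.2 + 93.850 = 425.05 mg/L·hr
Trapezoidal AUC_0→8 (oral tablet):
  [0→2]: (0.00+22.10)/2 × 2 = 22.1
  [2→3.5]: (22.10+17.50)/2 × 1.5 = 29.7
  [3.5→5.5]: (17.50+11.61)/2 × 2 = 29.11
  [5.5→6]: (11.61+10.45)/2 × 0.5 = 5.515
  [6→8]: (10.45+6.83)/2 × 2 = 17.28
  Sum = 103.705 mg/L·hr
oral tablet tail: 6.83/0.213 = 32.066; AUC_ev,0→∞ = 103.705 + 32.066 = 135.771 mg/L·hr
F = (AUC_ev/D_ev)/(AUC_iv/D_iv) = (135.771/200)/(425.05/200) = 0.678855/2.12525 = 0.3194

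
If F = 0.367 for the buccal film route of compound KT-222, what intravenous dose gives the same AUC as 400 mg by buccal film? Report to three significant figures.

Systemic exposure from an extravascular dose = F × D_ev, so the equivalent IV dose is F × D_ev.
D_iv = F × D_ev = 0.367 × 400 = 146.8 mg

D_iv = 147 mg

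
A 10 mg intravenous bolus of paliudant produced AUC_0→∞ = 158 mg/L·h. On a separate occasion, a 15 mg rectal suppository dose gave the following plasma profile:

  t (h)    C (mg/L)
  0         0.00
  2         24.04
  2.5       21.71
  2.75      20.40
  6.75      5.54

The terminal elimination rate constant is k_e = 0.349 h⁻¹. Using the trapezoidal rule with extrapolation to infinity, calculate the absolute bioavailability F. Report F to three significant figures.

F = 0.458

Trapezoidal AUC_0→6.75 (rectal suppository):
  [0→2]: (0.00+24.04)/2 × 2 = 24.04
  [2→2.5]: (24.04+21.71)/2 × 0.5 = 11.4375
  [2.5→2.75]: (21.71+20.40)/2 × 0.25 = 5.26375
  [2.75→6.75]: (20.40+5.54)/2 × 4 = 51.88
  Sum = 92.62125 mg/L·h
Tail: C_last/k_e = 5.54/0.349 = 15.874
AUC_0→∞ (rectal suppository) = 92.62125 + 15.874 = 108.49525 mg/L·h
F = (AUC_ev/D_ev)/(AUC_iv/D_iv) = (108.49525/15)/(158/10) = 7.23302/15.8 = 0.4578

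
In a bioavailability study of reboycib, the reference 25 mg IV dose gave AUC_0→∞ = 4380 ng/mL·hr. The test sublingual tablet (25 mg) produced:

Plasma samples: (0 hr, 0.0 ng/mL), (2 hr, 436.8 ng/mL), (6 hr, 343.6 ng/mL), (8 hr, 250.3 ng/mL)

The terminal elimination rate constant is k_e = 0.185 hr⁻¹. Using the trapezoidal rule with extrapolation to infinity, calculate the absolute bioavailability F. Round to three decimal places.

F = 0.901

Trapezoidal AUC_0→8 (sublingual tablet):
  [0→2]: (0.0+436.8)/2 × 2 = 436.8
  [2→6]: (436.8+343.6)/2 × 4 = 1560.8
  [6→8]: (343.6+250.3)/2 × 2 = 593.9
  Sum = 2591.5 ng/mL·hr
Tail: C_last/k_e = 250.3/0.185 = 1352.973
AUC_0→∞ (sublingual tablet) = 2591.5 + 1352.973 = 3944.473 ng/mL·hr
F = (AUC_ev/D_ev)/(AUC_iv/D_iv) = (3944.473/25)/(4380/25) = 157.77892/175.2 = 0.9006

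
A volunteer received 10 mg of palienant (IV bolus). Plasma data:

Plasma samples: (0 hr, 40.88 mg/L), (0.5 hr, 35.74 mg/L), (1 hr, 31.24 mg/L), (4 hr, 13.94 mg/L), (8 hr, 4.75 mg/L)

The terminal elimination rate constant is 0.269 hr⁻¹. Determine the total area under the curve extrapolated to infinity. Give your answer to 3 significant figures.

AUC = 159 mg/L·hr

Trapezoidal AUC_0→8:
  [0→0.5]: (40.88+35.74)/2 × 0.5 = 19.155
  [0.5→1]: (35.74+31.24)/2 × 0.5 = 16.745
  [1→4]: (31.24+13.94)/2 × 3 = 67.77
  [4→8]: (13.94+4.75)/2 × 4 = 37.38
  Sum = 141.05 mg/L·hr
Extrapolated tail: C_last / k_e = 4.75 / 0.269 = 17.658
AUC_0→∞ = 141.05 + 17.658 = 158.708 mg/L·hr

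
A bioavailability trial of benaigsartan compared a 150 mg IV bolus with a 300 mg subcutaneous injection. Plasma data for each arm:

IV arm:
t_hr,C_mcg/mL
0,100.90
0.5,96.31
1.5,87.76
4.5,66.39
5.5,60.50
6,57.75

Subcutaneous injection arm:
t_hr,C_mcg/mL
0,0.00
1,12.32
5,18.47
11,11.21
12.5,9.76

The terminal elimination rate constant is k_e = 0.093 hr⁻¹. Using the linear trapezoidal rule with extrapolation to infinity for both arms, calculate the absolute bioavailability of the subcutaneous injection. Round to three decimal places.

F = 0.128

Trapezoidal AUC_0→6 (IV):
  [0→0.5]: (100.90+96.31)/2 × 0.5 = 49.3025
  [0.5→1.5]: (96.31+87.76)/2 × 1 = 92.035
  [1.5→4.5]: (87.76+66.39)/2 × 3 = 231.225
  [4.5→5.5]: (66.39+60.50)/2 × 1 = 63.445
  [5.5→6]: (60.50+57.75)/2 × 0.5 = 29.5625
  Sum = 465.57 mcg/mL·hr
IV tail: 57.75/0.093 = 620.968; AUC_iv,0→∞ = 465.57 + 620.968 = 1086.538 mcg/mL·hr
Trapezoidal AUC_0→12.5 (subcutaneous injection):
  [0→1]: (0.00+12.32)/2 × 1 = 6.16
  [1→5]: (12.32+18.47)/2 × 4 = 61.58
  [5→11]: (18.47+11.21)/2 × 6 = 89.04
  [11→12.5]: (11.21+9.76)/2 × 1.5 = 15.7275
  Sum = 172.5075 mcg/mL·hr
subcutaneous injection tail: 9.76/0.093 = 104.946; AUC_ev,0→∞ = 172.5075 + 104.946 = 277.4535 mcg/mL·hr
F = (AUC_ev/D_ev)/(AUC_iv/D_iv) = (277.4535/300)/(1086.538/150) = 0.924845/7.24359 = 0.1277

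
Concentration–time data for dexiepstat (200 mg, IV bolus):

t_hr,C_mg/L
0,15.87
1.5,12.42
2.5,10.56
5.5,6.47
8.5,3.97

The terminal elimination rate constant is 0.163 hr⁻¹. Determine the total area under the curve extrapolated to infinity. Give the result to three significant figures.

Trapezoidal AUC_0→8.5:
  [0→1.5]: (15.87+12.42)/2 × 1.5 = 21.2175
  [1.5→2.5]: (12.42+10.56)/2 × 1 = 11.49
  [2.5→5.5]: (10.56+6.47)/2 × 3 = 25.545
  [5.5→8.5]: (6.47+3.97)/2 × 3 = 15.66
  Sum = 73.9125 mg/L·hr
Extrapolated tail: C_last / k_e = 3.97 / 0.163 = 24.356
AUC_0→∞ = 73.9125 + 24.356 = 98.2685 mg/L·hr

AUC = 98.3 mg/L·hr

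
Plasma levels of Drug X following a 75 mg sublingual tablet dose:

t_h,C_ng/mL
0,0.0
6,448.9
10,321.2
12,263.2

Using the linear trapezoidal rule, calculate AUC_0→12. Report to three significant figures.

Trapezoidal AUC_0→12:
  [0→6]: (0.0+448.9)/2 × 6 = 1346.7
  [6→10]: (448.9+321.2)/2 × 4 = 1540.2
  [10→12]: (321.2+263.2)/2 × 2 = 584.4
  Sum = 3471.3 ng/mL·h

AUC = 3470 ng/mL·h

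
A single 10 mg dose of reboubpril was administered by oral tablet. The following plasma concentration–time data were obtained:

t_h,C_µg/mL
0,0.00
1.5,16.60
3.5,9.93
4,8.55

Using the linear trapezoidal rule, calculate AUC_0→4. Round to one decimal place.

AUC = 43.6 µg/mL·h

Trapezoidal AUC_0→4:
  [0→1.5]: (0.00+16.60)/2 × 1.5 = 12.45
  [1.5→3.5]: (16.60+9.93)/2 × 2 = 26.53
  [3.5→4]: (9.93+8.55)/2 × 0.5 = 4.62
  Sum = 43.6 µg/mL·h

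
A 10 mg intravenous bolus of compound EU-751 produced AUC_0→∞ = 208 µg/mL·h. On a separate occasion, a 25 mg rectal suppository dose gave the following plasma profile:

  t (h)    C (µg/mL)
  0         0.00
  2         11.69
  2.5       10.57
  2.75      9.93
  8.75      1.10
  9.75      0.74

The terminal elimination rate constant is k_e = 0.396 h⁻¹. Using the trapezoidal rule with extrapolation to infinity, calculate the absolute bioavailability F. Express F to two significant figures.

Trapezoidal AUC_0→9.75 (rectal suppository):
  [0→2]: (0.00+11.69)/2 × 2 = 11.69
  [2→2.5]: (11.69+10.57)/2 × 0.5 = 5.565
  [2.5→2.75]: (10.57+9.93)/2 × 0.25 = 2.5625
  [2.75→8.75]: (9.93+1.10)/2 × 6 = 33.09
  [8.75→9.75]: (1.10+0.74)/2 × 1 = 0.92
  Sum = 53.8275 µg/mL·h
Tail: C_last/k_e = 0.74/0.396 = 1.869
AUC_0→∞ (rectal suppository) = 53.8275 + 1.869 = 55.6965 µg/mL·h
F = (AUC_ev/D_ev)/(AUC_iv/D_iv) = (55.6965/25)/(208/10) = 2.22786/20.8 = 0.1071

F = 0.11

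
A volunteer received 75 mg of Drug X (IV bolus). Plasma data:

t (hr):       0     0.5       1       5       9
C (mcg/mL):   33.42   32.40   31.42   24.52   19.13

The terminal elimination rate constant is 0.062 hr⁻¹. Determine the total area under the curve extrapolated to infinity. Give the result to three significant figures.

Trapezoidal AUC_0→9:
  [0→0.5]: (33.42+32.40)/2 × 0.5 = 16.455
  [0.5→1]: (32.40+31.42)/2 × 0.5 = 15.955
  [1→5]: (31.42+24.52)/2 × 4 = 111.88
  [5→9]: (24.52+19.13)/2 × 4 = 87.3
  Sum = 231.59 mcg/mL·hr
Extrapolated tail: C_last / k_e = 19.13 / 0.062 = 308.548
AUC_0→∞ = 231.59 + 308.548 = 540.138 mcg/mL·hr

AUC = 540 mcg/mL·hr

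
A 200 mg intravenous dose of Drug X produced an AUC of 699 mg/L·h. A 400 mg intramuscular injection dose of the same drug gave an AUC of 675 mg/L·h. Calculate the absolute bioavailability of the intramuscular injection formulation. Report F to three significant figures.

F = (AUC_ev / D_ev) / (AUC_iv / D_iv)
  = (675/400) / (699/200)
  = 1.6875 / 3.495 = 0.4828

F = 0.483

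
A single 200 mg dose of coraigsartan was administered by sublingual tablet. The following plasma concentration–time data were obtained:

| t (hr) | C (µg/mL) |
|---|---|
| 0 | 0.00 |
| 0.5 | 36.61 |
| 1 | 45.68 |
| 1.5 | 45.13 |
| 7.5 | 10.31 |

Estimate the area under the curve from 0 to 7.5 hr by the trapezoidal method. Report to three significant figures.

AUC = 219 µg/mL·hr

Trapezoidal AUC_0→7.5:
  [0→0.5]: (0.00+36.61)/2 × 0.5 = 9.1525
  [0.5→1]: (36.61+45.68)/2 × 0.5 = 20.5725
  [1→1.5]: (45.68+45.13)/2 × 0.5 = 22.7025
  [1.5→7.5]: (45.13+10.31)/2 × 6 = 166.32
  Sum = 218.7475 µg/mL·hr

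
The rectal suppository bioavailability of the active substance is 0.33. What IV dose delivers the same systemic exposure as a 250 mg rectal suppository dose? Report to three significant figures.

D_iv = 82.5 mg

Systemic exposure from an extravascular dose = F × D_ev, so the equivalent IV dose is F × D_ev.
D_iv = F × D_ev = 0.33 × 250 = 82.5 mg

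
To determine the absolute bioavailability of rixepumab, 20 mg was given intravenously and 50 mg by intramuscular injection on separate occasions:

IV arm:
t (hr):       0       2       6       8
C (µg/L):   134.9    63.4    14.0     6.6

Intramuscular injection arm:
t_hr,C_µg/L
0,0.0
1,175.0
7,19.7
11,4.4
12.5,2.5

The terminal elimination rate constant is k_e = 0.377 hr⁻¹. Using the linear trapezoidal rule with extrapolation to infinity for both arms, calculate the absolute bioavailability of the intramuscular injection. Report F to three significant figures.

F = 0.748

Trapezoidal AUC_0→8 (IV):
  [0→2]: (134.9+63.4)/2 × 2 = 198.3
  [2→6]: (63.4+14.0)/2 × 4 = 154.8
  [6→8]: (14.0+6.6)/2 × 2 = 20.6
  Sum = 373.7 µg/L·hr
IV tail: 6.6/0.377 = 17.507; AUC_iv,0→∞ = 373.7 + 17.507 = 391.207 µg/L·hr
Trapezoidal AUC_0→12.5 (intramuscular injection):
  [0→1]: (0.0+175.0)/2 × 1 = 87.5
  [1→7]: (175.0+19.7)/2 × 6 = 584.1
  [7→11]: (19.7+4.4)/2 × 4 = 48.2
  [11→12.5]: (4.4+2.5)/2 × 1.5 = 5.175
  Sum = 724.975 µg/L·hr
intramuscular injection tail: 2.5/0.377 = 6.631; AUC_ev,0→∞ = 724.975 + 6.631 = 731.606 µg/L·hr
F = (AUC_ev/D_ev)/(AUC_iv/D_iv) = (731.606/50)/(391.207/20) = 14.63212/19.56035 = 0.7481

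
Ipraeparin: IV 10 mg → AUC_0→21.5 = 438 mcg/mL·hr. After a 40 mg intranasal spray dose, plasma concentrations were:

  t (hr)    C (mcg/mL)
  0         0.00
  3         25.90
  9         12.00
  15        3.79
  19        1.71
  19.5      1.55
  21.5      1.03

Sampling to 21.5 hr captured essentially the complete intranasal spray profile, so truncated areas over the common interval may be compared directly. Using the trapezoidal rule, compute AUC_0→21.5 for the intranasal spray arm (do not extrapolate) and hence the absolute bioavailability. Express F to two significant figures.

F = 0.12

Trapezoidal AUC_0→21.5 (intranasal spray):
  [0→3]: (0.00+25.90)/2 × 3 = 38.85
  [3→9]: (25.90+12.00)/2 × 6 = 113.7
  [9→15]: (12.00+3.79)/2 × 6 = 47.37
  [15→19]: (3.79+1.71)/2 × 4 = 11.0
  [19→19.5]: (1.71+1.55)/2 × 0.5 = 0.815
  [19.5→21.5]: (1.55+1.03)/2 × 2 = 2.58
  Sum = 214.315 mcg/mL·hr
F = (AUC_ev/D_ev)/(AUC_iv/D_iv) = (214.315/40)/(438/10) = 5.357875/43.8 = 0.1223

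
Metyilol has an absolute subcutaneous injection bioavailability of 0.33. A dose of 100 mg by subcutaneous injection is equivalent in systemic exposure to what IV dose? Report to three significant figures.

Systemic exposure from an extravascular dose = F × D_ev, so the equivalent IV dose is F × D_ev.
D_iv = F × D_ev = 0.33 × 100 = 33 mg

D_iv = 33.0 mg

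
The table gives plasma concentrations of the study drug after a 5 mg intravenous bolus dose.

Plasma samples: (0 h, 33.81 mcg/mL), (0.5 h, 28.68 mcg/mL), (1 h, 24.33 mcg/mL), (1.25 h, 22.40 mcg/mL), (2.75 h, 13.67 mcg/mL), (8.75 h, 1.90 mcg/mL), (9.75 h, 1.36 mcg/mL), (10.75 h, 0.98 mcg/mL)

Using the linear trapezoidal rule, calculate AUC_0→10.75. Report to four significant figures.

Trapezoidal AUC_0→10.75:
  [0→0.5]: (33.81+28.68)/2 × 0.5 = 15.6225
  [0.5→1]: (28.68+24.33)/2 × 0.5 = 13.2525
  [1→1.25]: (24.33+22.40)/2 × 0.25 = 5.84125
  [1.25→2.75]: (22.40+13.67)/2 × 1.5 = 27.0525
  [2.75→8.75]: (13.67+1.90)/2 × 6 = 46.71
  [8.75→9.75]: (1.90+1.36)/2 × 1 = 1.63
  [9.75→10.75]: (1.36+0.98)/2 × 1 = 1.17
  Sum = 111.27875 mcg/mL·h

AUC = 111.3 mcg/mL·h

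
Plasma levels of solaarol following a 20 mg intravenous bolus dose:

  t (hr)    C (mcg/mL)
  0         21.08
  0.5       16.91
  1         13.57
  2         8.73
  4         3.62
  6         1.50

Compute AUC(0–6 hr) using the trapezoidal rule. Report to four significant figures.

AUC = 45.74 mcg/mL·hr

Trapezoidal AUC_0→6:
  [0→0.5]: (21.08+16.91)/2 × 0.5 = 9.4975
  [0.5→1]: (16.91+13.57)/2 × 0.5 = 7.62
  [1→2]: (13.57+8.73)/2 × 1 = 11.15
  [2→4]: (8.73+3.62)/2 × 2 = 12.35
  [4→6]: (3.62+1.50)/2 × 2 = 5.12
  Sum = 45.7375 mcg/mL·hr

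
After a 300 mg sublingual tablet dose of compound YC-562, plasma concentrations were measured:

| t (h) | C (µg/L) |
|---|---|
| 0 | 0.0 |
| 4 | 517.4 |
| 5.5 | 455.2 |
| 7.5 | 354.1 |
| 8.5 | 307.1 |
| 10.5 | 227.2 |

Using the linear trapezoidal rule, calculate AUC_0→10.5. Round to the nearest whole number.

Trapezoidal AUC_0→10.5:
  [0→4]: (0.0+517.4)/2 × 4 = 1034.8
  [4→5.5]: (517.4+455.2)/2 × 1.5 = 729.45
  [5.5→7.5]: (455.2+354.1)/2 × 2 = 809.3
  [7.5→8.5]: (354.1+307.1)/2 × 1 = 330.6
  [8.5→10.5]: (307.1+227.2)/2 × 2 = 534.3
  Sum = 3438.45 µg/L·h

AUC = 3438 µg/L·h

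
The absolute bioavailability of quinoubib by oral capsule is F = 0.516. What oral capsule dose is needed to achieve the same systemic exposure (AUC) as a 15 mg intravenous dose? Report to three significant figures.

D_oral = 29.1 mg

For equal systemic exposure: F × D_ev = D_iv
D_ev = D_iv / F = 15 / 0.516 = 29.0698 mg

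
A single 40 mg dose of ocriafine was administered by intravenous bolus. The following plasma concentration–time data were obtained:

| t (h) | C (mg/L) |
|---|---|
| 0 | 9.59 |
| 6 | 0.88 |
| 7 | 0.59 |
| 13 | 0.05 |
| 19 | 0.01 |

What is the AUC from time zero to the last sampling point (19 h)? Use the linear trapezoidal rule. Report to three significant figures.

Trapezoidal AUC_0→19:
  [0→6]: (9.59+0.88)/2 × 6 = 31.41
  [6→7]: (0.88+0.59)/2 × 1 = 0.735
  [7→13]: (0.59+0.05)/2 × 6 = 1.92
  [13→19]: (0.05+0.01)/2 × 6 = 0.18
  Sum = 34.245 mg/L·h

AUC = 34.2 mg/L·h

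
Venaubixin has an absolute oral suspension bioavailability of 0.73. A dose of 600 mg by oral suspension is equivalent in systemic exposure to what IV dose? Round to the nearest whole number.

Systemic exposure from an extravascular dose = F × D_ev, so the equivalent IV dose is F × D_ev.
D_iv = F × D_ev = 0.73 × 600 = 438 mg

D_iv = 438 mg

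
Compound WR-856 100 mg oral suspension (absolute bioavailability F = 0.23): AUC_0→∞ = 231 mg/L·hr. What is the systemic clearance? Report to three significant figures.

CL = 0.0996 L/hr

CL = F × Dose / AUC_0→∞
   = 0.23 × 100 / 231 = 0.0995671 L/hr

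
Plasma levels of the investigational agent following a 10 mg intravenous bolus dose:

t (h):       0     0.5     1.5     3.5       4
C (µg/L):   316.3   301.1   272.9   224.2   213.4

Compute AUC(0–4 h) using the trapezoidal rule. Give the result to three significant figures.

Trapezoidal AUC_0→4:
  [0→0.5]: (316.3+301.1)/2 × 0.5 = 154.35
  [0.5→1.5]: (301.1+272.9)/2 × 1 = 287.0
  [1.5→3.5]: (272.9+224.2)/2 × 2 = 497.1
  [3.5→4]: (224.2+213.4)/2 × 0.5 = 109.4
  Sum = 1047.85 µg/L·h

AUC = 1050 µg/L·h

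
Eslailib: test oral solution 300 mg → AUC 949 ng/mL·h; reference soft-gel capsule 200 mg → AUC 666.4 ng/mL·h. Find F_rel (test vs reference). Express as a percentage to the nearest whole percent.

F_rel = (AUC_test/D_test) / (AUC_ref/D_ref)
      = (949/300) / (666.4/200)
      = 3.16333 / 3.332 = 0.9494 = 94.94%

F_rel = 95%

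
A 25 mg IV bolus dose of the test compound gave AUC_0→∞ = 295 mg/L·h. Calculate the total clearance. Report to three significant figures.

CL = 0.0847 L/h

CL = Dose_iv / AUC_0→∞
   = 25 / 295 = 0.0847458 L/h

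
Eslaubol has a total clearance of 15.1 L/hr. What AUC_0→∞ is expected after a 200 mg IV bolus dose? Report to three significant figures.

AUC = 13.2 mg/L·hr

AUC_0→∞ = Dose_iv / CL
        = 200 / 15.1 = 13.245 mg/L·hr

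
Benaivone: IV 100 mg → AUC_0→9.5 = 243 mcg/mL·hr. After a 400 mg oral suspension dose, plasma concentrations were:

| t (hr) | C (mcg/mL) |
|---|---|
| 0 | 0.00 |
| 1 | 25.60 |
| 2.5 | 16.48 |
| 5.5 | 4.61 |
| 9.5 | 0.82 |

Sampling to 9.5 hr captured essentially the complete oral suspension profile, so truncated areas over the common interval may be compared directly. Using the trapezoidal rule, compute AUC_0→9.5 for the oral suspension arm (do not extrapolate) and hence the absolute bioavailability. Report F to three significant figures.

F = 0.0894

Trapezoidal AUC_0→9.5 (oral suspension):
  [0→1]: (0.00+25.60)/2 × 1 = 12.8
  [1→2.5]: (25.60+16.48)/2 × 1.5 = 31.56
  [2.5→5.5]: (16.48+4.61)/2 × 3 = 31.635
  [5.5→9.5]: (4.61+0.82)/2 × 4 = 10.86
  Sum = 86.855 mcg/mL·hr
F = (AUC_ev/D_ev)/(AUC_iv/D_iv) = (86.855/400)/(243/100) = 0.2171375/2.43 = 0.0894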